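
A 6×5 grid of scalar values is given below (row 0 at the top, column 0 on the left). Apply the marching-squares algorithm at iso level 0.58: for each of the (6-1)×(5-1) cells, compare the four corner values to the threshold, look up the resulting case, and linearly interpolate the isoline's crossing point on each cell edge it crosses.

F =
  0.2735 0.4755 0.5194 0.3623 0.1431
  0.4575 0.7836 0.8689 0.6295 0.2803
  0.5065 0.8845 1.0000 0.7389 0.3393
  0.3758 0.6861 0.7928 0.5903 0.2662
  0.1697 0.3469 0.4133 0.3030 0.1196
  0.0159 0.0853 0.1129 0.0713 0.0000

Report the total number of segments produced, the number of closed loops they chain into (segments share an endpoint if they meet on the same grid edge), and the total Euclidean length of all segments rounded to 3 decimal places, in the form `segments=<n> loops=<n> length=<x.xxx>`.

segments=12 loops=1 length=10.231

cell (0,0): code 0100 → (0.339,1.000)–(1.000,0.376)
cell (0,1): code 1100 → (0.173,2.000)–(0.339,1.000)
cell (0,2): code 1100 → (0.815,3.000)–(0.173,2.000)
cell (0,3): code 1000 → (1.000,3.142)–(0.815,3.000)
cell (1,0): code 0110 → (1.000,0.376)–(2.000,0.194)
cell (1,3): code 1001 → (2.000,3.398)–(1.000,3.142)
cell (2,0): code 0110 → (2.000,0.194)–(3.000,0.658)
cell (2,3): code 1001 → (3.000,3.032)–(2.000,3.398)
cell (3,0): code 0010 → (3.000,0.658)–(3.313,1.000)
cell (3,1): code 0011 → (3.313,1.000)–(3.561,2.000)
cell (3,2): code 0011 → (3.561,2.000)–(3.036,3.000)
cell (3,3): code 0001 → (3.036,3.000)–(3.000,3.032)
total: 12 segments, chained into 1 closed loop(s), length Σ = 10.230604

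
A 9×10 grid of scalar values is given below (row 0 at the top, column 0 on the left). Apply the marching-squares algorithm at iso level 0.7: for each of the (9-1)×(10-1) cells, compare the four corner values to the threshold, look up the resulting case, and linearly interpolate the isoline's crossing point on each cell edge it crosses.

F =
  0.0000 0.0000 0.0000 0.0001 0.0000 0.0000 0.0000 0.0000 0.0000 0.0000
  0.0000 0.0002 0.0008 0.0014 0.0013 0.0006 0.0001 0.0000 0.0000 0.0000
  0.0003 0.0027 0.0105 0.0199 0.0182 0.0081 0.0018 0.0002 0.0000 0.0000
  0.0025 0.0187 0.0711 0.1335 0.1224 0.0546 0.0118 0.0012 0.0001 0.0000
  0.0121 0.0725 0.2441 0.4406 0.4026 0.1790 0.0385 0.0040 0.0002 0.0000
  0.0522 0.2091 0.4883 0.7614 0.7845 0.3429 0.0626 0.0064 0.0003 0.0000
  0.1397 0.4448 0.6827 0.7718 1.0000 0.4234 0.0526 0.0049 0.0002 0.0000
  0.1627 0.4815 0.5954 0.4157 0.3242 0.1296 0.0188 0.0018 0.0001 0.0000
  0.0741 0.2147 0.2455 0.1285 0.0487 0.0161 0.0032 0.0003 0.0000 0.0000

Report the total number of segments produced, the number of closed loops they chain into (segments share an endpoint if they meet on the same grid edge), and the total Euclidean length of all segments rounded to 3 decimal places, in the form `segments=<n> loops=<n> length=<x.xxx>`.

segments=8 loops=1 length=6.341

cell (4,2): code 0100 → (4.809,3.000)–(5.000,2.775)
cell (4,3): code 1100 → (4.779,4.000)–(4.809,3.000)
cell (4,4): code 1000 → (5.000,4.191)–(4.779,4.000)
cell (5,2): code 0110 → (5.000,2.775)–(6.000,2.194)
cell (5,4): code 1001 → (6.000,4.520)–(5.000,4.191)
cell (6,2): code 0010 → (6.000,2.194)–(6.202,3.000)
cell (6,3): code 0011 → (6.202,3.000)–(6.444,4.000)
cell (6,4): code 0001 → (6.444,4.000)–(6.000,4.520)
total: 8 segments, chained into 1 closed loop(s), length Σ = 6.341027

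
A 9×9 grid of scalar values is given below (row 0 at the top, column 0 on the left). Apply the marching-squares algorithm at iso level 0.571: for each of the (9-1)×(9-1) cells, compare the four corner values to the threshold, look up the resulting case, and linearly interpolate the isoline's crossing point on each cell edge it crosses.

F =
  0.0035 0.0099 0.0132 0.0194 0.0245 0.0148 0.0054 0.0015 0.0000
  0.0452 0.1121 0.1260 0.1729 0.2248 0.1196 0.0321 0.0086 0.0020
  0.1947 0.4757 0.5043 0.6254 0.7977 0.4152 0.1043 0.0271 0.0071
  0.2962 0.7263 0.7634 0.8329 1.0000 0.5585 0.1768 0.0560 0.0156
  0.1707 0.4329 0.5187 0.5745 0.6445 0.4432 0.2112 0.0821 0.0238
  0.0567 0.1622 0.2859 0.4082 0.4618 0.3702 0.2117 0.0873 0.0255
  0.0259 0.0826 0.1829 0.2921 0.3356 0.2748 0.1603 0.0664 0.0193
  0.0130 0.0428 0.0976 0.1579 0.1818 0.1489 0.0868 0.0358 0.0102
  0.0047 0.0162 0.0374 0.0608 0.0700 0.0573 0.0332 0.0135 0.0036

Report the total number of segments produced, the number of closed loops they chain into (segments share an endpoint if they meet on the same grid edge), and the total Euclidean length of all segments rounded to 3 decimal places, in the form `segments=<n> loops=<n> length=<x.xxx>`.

segments=14 loops=1 length=11.101

cell (1,2): code 0100 → (1.880,3.000)–(2.000,2.551)
cell (1,3): code 1100 → (1.604,4.000)–(1.880,3.000)
cell (1,4): code 1000 → (2.000,4.593)–(1.604,4.000)
cell (2,0): code 0100 → (2.380,1.000)–(3.000,0.639)
cell (2,1): code 1100 → (2.257,2.000)–(2.380,1.000)
cell (2,2): code 1110 → (2.000,2.551)–(2.257,2.000)
cell (2,4): code 1001 → (3.000,4.972)–(2.000,4.593)
cell (3,0): code 0010 → (3.000,0.639)–(3.529,1.000)
cell (3,1): code 0011 → (3.529,1.000)–(3.786,2.000)
cell (3,2): code 0111 → (3.786,2.000)–(4.000,2.937)
cell (3,4): code 1001 → (4.000,4.365)–(3.000,4.972)
cell (4,2): code 0010 → (4.000,2.937)–(4.021,3.000)
cell (4,3): code 0011 → (4.021,3.000)–(4.402,4.000)
cell (4,4): code 0001 → (4.402,4.000)–(4.000,4.365)
total: 14 segments, chained into 1 closed loop(s), length Σ = 11.100857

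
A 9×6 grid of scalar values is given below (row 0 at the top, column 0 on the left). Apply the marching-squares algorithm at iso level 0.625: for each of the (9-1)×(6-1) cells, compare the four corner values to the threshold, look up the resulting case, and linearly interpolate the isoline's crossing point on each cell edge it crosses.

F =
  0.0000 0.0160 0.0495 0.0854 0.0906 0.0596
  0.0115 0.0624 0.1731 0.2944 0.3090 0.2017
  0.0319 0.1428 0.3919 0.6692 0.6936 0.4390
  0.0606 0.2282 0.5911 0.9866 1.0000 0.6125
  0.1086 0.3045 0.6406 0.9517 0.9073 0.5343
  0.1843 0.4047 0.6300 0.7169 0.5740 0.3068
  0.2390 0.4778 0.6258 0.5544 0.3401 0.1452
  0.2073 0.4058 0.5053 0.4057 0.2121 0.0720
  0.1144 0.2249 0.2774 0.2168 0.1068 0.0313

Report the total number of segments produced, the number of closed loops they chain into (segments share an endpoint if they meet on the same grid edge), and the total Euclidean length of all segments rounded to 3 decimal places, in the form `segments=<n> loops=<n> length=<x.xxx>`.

cell (1,2): code 0100 → (1.882,3.000)–(2.000,2.841)
cell (1,3): code 1100 → (1.822,4.000)–(1.882,3.000)
cell (1,4): code 1000 → (2.000,4.269)–(1.822,4.000)
cell (2,2): code 0110 → (2.000,2.841)–(3.000,2.086)
cell (2,4): code 1001 → (3.000,4.968)–(2.000,4.269)
cell (3,1): code 0100 → (3.685,2.000)–(4.000,1.954)
cell (3,2): code 1110 → (3.000,2.086)–(3.685,2.000)
cell (3,4): code 1001 → (4.000,4.757)–(3.000,4.968)
cell (4,1): code 0110 → (4.000,1.954)–(5.000,1.978)
cell (4,3): code 1011 → (5.000,3.643)–(4.847,4.000)
cell (4,4): code 0001 → (4.847,4.000)–(4.000,4.757)
cell (5,1): code 0110 → (5.000,1.978)–(6.000,1.995)
cell (5,2): code 1011 → (6.000,2.011)–(5.566,3.000)
cell (5,3): code 0001 → (5.566,3.000)–(5.000,3.643)
cell (6,1): code 0010 → (6.000,1.995)–(6.007,2.000)
cell (6,2): code 0001 → (6.007,2.000)–(6.000,2.011)
total: 16 segments, chained into 1 closed loop(s), length Σ = 11.509225

segments=16 loops=1 length=11.509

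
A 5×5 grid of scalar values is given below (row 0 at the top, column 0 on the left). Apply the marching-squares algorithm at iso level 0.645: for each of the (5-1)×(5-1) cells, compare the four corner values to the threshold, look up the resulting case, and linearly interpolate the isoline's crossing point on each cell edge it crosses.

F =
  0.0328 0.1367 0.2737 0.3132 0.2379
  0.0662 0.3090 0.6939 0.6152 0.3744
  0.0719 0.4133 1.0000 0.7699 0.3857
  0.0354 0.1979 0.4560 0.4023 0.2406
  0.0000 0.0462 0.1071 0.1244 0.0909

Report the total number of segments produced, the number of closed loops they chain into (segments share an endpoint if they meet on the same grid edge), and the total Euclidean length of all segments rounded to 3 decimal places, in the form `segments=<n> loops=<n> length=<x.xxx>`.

cell (0,1): code 0100 → (0.884,2.000)–(1.000,1.873)
cell (0,2): code 1000 → (1.000,2.621)–(0.884,2.000)
cell (1,1): code 0110 → (1.000,1.873)–(2.000,1.395)
cell (1,2): code 1101 → (1.193,3.000)–(1.000,2.621)
cell (1,3): code 1000 → (2.000,3.325)–(1.193,3.000)
cell (2,1): code 0010 → (2.000,1.395)–(2.653,2.000)
cell (2,2): code 0011 → (2.653,2.000)–(2.340,3.000)
cell (2,3): code 0001 → (2.340,3.000)–(2.000,3.325)
total: 8 segments, chained into 1 closed loop(s), length Σ = 5.615974

segments=8 loops=1 length=5.616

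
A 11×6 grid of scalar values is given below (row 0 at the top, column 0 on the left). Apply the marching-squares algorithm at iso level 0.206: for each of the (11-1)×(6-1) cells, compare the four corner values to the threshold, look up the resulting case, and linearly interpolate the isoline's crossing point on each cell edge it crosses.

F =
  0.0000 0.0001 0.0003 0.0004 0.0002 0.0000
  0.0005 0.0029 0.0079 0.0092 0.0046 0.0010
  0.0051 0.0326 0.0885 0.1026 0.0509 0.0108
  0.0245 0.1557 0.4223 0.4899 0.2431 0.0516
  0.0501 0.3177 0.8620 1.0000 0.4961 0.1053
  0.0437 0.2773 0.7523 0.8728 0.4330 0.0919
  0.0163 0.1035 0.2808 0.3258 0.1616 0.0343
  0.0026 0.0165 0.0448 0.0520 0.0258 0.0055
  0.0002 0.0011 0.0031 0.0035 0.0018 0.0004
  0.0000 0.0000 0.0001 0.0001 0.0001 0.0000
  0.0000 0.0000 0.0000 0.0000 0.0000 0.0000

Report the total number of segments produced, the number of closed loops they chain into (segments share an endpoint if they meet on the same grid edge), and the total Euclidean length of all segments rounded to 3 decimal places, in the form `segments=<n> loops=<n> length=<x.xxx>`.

cell (2,1): code 0100 → (2.352,2.000)–(3.000,1.189)
cell (2,2): code 1100 → (2.267,3.000)–(2.352,2.000)
cell (2,3): code 1100 → (2.807,4.000)–(2.267,3.000)
cell (2,4): code 1000 → (3.000,4.194)–(2.807,4.000)
cell (3,0): code 0100 → (3.310,1.000)–(4.000,0.583)
cell (3,1): code 1110 → (3.000,1.189)–(3.310,1.000)
cell (3,4): code 1001 → (4.000,4.742)–(3.000,4.194)
cell (4,0): code 0110 → (4.000,0.583)–(5.000,0.695)
cell (4,4): code 1001 → (5.000,4.665)–(4.000,4.742)
cell (5,0): code 0010 → (5.000,0.695)–(5.410,1.000)
cell (5,1): code 0111 → (5.410,1.000)–(6.000,1.578)
cell (5,3): code 1011 → (6.000,3.730)–(5.836,4.000)
cell (5,4): code 0001 → (5.836,4.000)–(5.000,4.665)
cell (6,1): code 0010 → (6.000,1.578)–(6.317,2.000)
cell (6,2): code 0011 → (6.317,2.000)–(6.438,3.000)
cell (6,3): code 0001 → (6.438,3.000)–(6.000,3.730)
total: 16 segments, chained into 1 closed loop(s), length Σ = 12.878802

segments=16 loops=1 length=12.879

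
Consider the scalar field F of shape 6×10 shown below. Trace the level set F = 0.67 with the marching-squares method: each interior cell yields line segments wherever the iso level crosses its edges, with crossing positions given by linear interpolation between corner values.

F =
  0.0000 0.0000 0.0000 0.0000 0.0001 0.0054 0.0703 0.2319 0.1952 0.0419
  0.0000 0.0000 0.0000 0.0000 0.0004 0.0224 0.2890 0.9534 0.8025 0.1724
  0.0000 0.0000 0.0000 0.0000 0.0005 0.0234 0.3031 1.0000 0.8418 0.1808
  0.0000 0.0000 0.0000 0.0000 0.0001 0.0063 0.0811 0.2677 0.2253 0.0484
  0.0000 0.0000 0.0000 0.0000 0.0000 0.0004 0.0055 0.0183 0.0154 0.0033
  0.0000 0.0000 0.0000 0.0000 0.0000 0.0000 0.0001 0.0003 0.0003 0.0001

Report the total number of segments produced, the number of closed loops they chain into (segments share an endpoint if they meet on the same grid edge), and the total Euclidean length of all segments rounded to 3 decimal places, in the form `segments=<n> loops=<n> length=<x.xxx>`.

cell (0,6): code 0100 → (0.607,7.000)–(1.000,6.573)
cell (0,7): code 1100 → (0.782,8.000)–(0.607,7.000)
cell (0,8): code 1000 → (1.000,8.210)–(0.782,8.000)
cell (1,6): code 0110 → (1.000,6.573)–(2.000,6.526)
cell (1,8): code 1001 → (2.000,8.260)–(1.000,8.210)
cell (2,6): code 0010 → (2.000,6.526)–(2.451,7.000)
cell (2,7): code 0011 → (2.451,7.000)–(2.279,8.000)
cell (2,8): code 0001 → (2.279,8.000)–(2.000,8.260)
total: 8 segments, chained into 1 closed loop(s), length Σ = 5.949762

segments=8 loops=1 length=5.950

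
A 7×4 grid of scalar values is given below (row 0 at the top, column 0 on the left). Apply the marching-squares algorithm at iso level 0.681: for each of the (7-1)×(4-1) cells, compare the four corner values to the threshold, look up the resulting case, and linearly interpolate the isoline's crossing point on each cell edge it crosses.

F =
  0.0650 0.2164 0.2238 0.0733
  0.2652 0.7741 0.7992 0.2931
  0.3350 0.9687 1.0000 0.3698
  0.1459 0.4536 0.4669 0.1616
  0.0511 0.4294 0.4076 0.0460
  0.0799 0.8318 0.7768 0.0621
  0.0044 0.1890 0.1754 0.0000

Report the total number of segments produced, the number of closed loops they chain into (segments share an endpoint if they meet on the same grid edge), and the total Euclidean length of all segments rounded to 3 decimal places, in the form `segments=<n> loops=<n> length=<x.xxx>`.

segments=14 loops=2 length=9.380

cell (0,0): code 0100 → (0.833,1.000)–(1.000,0.817)
cell (0,1): code 1100 → (0.795,2.000)–(0.833,1.000)
cell (0,2): code 1000 → (1.000,2.234)–(0.795,2.000)
cell (1,0): code 0110 → (1.000,0.817)–(2.000,0.546)
cell (1,2): code 1001 → (2.000,2.506)–(1.000,2.234)
cell (2,0): code 0010 → (2.000,0.546)–(2.559,1.000)
cell (2,1): code 0011 → (2.559,1.000)–(2.598,2.000)
cell (2,2): code 0001 → (2.598,2.000)–(2.000,2.506)
cell (4,0): code 0100 → (4.625,1.000)–(5.000,0.799)
cell (4,1): code 1100 → (4.741,2.000)–(4.625,1.000)
cell (4,2): code 1000 → (5.000,2.134)–(4.741,2.000)
cell (5,0): code 0010 → (5.000,0.799)–(5.235,1.000)
cell (5,1): code 0011 → (5.235,1.000)–(5.159,2.000)
cell (5,2): code 0001 → (5.159,2.000)–(5.000,2.134)
total: 14 segments, chained into 2 closed loop(s), length Σ = 9.379744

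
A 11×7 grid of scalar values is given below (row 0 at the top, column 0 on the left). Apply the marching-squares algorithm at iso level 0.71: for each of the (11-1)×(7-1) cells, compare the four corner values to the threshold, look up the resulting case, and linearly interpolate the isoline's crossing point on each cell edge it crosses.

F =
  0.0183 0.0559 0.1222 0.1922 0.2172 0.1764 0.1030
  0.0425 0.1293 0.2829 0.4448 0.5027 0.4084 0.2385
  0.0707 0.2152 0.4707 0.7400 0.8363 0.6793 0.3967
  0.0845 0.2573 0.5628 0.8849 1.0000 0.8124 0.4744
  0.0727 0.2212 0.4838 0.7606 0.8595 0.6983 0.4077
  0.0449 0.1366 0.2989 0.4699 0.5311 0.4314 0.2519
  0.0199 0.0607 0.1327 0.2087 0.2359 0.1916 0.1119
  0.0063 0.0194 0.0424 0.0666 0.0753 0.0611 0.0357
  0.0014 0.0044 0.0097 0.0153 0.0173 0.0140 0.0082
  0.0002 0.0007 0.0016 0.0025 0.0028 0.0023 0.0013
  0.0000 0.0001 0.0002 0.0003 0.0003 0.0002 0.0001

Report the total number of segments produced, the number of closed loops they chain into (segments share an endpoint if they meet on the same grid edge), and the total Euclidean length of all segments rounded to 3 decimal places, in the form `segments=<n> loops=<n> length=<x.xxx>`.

cell (1,2): code 0100 → (1.898,3.000)–(2.000,2.889)
cell (1,3): code 1100 → (1.621,4.000)–(1.898,3.000)
cell (1,4): code 1000 → (2.000,4.804)–(1.621,4.000)
cell (2,2): code 0110 → (2.000,2.889)–(3.000,2.457)
cell (2,4): code 1101 → (2.231,5.000)–(2.000,4.804)
cell (2,5): code 1000 → (3.000,5.303)–(2.231,5.000)
cell (3,2): code 0110 → (3.000,2.457)–(4.000,2.817)
cell (3,4): code 1011 → (4.000,4.927)–(3.897,5.000)
cell (3,5): code 0001 → (3.897,5.000)–(3.000,5.303)
cell (4,2): code 0010 → (4.000,2.817)–(4.174,3.000)
cell (4,3): code 0011 → (4.174,3.000)–(4.455,4.000)
cell (4,4): code 0001 → (4.455,4.000)–(4.000,4.927)
total: 12 segments, chained into 1 closed loop(s), length Σ = 8.755989

segments=12 loops=1 length=8.756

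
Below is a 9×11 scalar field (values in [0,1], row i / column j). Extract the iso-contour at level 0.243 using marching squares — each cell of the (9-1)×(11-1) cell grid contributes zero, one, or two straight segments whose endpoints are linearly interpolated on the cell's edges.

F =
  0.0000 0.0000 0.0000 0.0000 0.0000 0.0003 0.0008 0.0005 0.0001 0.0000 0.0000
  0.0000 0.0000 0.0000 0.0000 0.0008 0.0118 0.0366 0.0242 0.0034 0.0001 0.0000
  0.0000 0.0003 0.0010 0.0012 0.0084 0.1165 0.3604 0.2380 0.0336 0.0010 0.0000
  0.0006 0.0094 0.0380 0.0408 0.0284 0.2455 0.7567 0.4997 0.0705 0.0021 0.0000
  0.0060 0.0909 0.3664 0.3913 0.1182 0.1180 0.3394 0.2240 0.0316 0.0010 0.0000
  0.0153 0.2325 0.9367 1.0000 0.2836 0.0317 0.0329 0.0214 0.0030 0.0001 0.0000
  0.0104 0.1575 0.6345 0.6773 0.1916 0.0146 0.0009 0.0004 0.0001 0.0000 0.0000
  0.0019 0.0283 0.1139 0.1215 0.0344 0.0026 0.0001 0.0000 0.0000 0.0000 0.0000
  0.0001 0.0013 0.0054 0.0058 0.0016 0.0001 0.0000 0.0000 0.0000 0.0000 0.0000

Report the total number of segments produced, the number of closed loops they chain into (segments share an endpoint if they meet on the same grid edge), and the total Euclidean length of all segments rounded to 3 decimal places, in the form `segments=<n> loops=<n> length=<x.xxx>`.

cell (1,5): code 0100 → (1.637,6.000)–(2.000,5.519)
cell (1,6): code 1000 → (2.000,6.959)–(1.637,6.000)
cell (2,4): code 0100 → (2.981,5.000)–(3.000,4.988)
cell (2,5): code 1110 → (2.000,5.519)–(2.981,5.000)
cell (2,6): code 1101 → (2.019,7.000)–(2.000,6.959)
cell (2,7): code 1000 → (3.000,7.598)–(2.019,7.000)
cell (3,1): code 0100 → (3.624,2.000)–(4.000,1.552)
cell (3,2): code 1100 → (3.577,3.000)–(3.624,2.000)
cell (3,3): code 1000 → (4.000,3.543)–(3.577,3.000)
cell (3,4): code 0010 → (3.000,4.988)–(3.020,5.000)
cell (3,5): code 0111 → (3.020,5.000)–(4.000,5.565)
cell (3,6): code 1011 → (4.000,6.835)–(3.931,7.000)
cell (3,7): code 0001 → (3.931,7.000)–(3.000,7.598)
cell (4,1): code 0110 → (4.000,1.552)–(5.000,1.015)
cell (4,3): code 1101 → (4.755,4.000)–(4.000,3.543)
cell (4,4): code 1000 → (5.000,4.161)–(4.755,4.000)
cell (4,5): code 0010 → (4.000,5.565)–(4.315,6.000)
cell (4,6): code 0001 → (4.315,6.000)–(4.000,6.835)
cell (5,1): code 0110 → (5.000,1.015)–(6.000,1.179)
cell (5,3): code 1011 → (6.000,3.894)–(5.441,4.000)
cell (5,4): code 0001 → (5.441,4.000)–(5.000,4.161)
cell (6,1): code 0010 → (6.000,1.179)–(6.752,2.000)
cell (6,2): code 0011 → (6.752,2.000)–(6.781,3.000)
cell (6,3): code 0001 → (6.781,3.000)–(6.000,3.894)
total: 24 segments, chained into 2 closed loop(s), length Σ = 17.760820

segments=24 loops=2 length=17.761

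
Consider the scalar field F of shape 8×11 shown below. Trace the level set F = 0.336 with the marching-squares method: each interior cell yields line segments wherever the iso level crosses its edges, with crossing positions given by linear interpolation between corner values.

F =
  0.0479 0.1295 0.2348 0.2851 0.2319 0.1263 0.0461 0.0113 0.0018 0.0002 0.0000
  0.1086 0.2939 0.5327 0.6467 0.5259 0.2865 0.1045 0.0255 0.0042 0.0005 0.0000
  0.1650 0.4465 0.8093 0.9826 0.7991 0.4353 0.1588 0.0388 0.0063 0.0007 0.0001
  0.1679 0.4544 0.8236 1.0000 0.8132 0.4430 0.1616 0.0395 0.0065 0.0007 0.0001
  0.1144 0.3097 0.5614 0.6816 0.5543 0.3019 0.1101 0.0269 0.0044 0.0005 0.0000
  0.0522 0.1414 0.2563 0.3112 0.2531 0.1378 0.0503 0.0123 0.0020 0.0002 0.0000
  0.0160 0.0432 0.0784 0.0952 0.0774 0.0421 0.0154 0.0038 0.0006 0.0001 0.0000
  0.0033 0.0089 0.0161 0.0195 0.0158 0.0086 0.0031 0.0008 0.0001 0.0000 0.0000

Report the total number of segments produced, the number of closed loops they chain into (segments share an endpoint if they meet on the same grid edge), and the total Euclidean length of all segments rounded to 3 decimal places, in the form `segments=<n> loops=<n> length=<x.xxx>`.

cell (0,1): code 0100 → (0.340,2.000)–(1.000,1.176)
cell (0,2): code 1100 → (0.141,3.000)–(0.340,2.000)
cell (0,3): code 1100 → (0.354,4.000)–(0.141,3.000)
cell (0,4): code 1000 → (1.000,4.793)–(0.354,4.000)
cell (1,0): code 0100 → (1.276,1.000)–(2.000,0.607)
cell (1,1): code 1110 → (1.000,1.176)–(1.276,1.000)
cell (1,4): code 1101 → (1.333,5.000)–(1.000,4.793)
cell (1,5): code 1000 → (2.000,5.359)–(1.333,5.000)
cell (2,0): code 0110 → (2.000,0.607)–(3.000,0.587)
cell (2,5): code 1001 → (3.000,5.380)–(2.000,5.359)
cell (3,0): code 0010 → (3.000,0.587)–(3.818,1.000)
cell (3,1): code 0111 → (3.818,1.000)–(4.000,1.104)
cell (3,4): code 1011 → (4.000,4.865)–(3.758,5.000)
cell (3,5): code 0001 → (3.758,5.000)–(3.000,5.380)
cell (4,1): code 0010 → (4.000,1.104)–(4.739,2.000)
cell (4,2): code 0011 → (4.739,2.000)–(4.933,3.000)
cell (4,3): code 0011 → (4.933,3.000)–(4.725,4.000)
cell (4,4): code 0001 → (4.725,4.000)–(4.000,4.865)
total: 18 segments, chained into 1 closed loop(s), length Σ = 15.002781

segments=18 loops=1 length=15.003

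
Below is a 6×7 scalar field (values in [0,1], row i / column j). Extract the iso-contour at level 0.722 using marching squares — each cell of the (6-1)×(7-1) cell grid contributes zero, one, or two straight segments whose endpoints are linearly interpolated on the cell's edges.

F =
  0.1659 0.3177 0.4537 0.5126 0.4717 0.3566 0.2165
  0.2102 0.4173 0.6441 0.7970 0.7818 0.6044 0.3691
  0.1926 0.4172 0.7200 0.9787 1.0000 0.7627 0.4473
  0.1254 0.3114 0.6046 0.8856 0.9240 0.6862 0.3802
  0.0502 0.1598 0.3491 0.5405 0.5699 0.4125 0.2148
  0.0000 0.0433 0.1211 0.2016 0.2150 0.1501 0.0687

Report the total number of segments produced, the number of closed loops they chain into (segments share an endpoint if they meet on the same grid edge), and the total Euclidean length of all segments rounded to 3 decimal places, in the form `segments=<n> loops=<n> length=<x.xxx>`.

cell (0,2): code 0100 → (0.736,3.000)–(1.000,2.509)
cell (0,3): code 1100 → (0.807,4.000)–(0.736,3.000)
cell (0,4): code 1000 → (1.000,4.337)–(0.807,4.000)
cell (1,2): code 0110 → (1.000,2.509)–(2.000,2.008)
cell (1,4): code 1101 → (1.743,5.000)–(1.000,4.337)
cell (1,5): code 1000 → (2.000,5.129)–(1.743,5.000)
cell (2,2): code 0110 → (2.000,2.008)–(3.000,2.418)
cell (2,4): code 1011 → (3.000,4.849)–(2.532,5.000)
cell (2,5): code 0001 → (2.532,5.000)–(2.000,5.129)
cell (3,2): code 0010 → (3.000,2.418)–(3.474,3.000)
cell (3,3): code 0011 → (3.474,3.000)–(3.570,4.000)
cell (3,4): code 0001 → (3.570,4.000)–(3.000,4.849)
total: 12 segments, chained into 1 closed loop(s), length Σ = 9.248446

segments=12 loops=1 length=9.248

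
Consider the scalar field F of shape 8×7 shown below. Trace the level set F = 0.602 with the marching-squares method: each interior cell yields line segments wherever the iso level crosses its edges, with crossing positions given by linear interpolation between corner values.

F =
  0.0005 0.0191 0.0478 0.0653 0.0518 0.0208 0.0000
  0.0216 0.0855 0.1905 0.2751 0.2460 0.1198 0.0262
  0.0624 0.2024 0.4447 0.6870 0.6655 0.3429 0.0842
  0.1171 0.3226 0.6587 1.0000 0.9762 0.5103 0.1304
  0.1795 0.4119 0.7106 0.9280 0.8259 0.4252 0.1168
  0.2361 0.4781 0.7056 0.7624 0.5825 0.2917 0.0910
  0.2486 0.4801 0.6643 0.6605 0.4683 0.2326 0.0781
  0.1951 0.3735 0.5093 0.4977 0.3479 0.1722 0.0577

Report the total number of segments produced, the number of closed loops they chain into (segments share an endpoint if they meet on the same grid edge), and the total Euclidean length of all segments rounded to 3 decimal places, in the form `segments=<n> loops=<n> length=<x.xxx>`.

cell (1,2): code 0100 → (1.794,3.000)–(2.000,2.649)
cell (1,3): code 1100 → (1.849,4.000)–(1.794,3.000)
cell (1,4): code 1000 → (2.000,4.197)–(1.849,4.000)
cell (2,1): code 0100 → (2.735,2.000)–(3.000,1.831)
cell (2,2): code 1110 → (2.000,2.649)–(2.735,2.000)
cell (2,4): code 1001 → (3.000,4.803)–(2.000,4.197)
cell (3,1): code 0110 → (3.000,1.831)–(4.000,1.636)
cell (3,4): code 1001 → (4.000,4.559)–(3.000,4.803)
cell (4,1): code 0110 → (4.000,1.636)–(5.000,1.545)
cell (4,3): code 1011 → (5.000,3.892)–(4.920,4.000)
cell (4,4): code 0001 → (4.920,4.000)–(4.000,4.559)
cell (5,1): code 0110 → (5.000,1.545)–(6.000,1.662)
cell (5,3): code 1001 → (6.000,3.304)–(5.000,3.892)
cell (6,1): code 0010 → (6.000,1.662)–(6.402,2.000)
cell (6,2): code 0011 → (6.402,2.000)–(6.359,3.000)
cell (6,3): code 0001 → (6.359,3.000)–(6.000,3.304)
total: 16 segments, chained into 1 closed loop(s), length Σ = 12.548254

segments=16 loops=1 length=12.548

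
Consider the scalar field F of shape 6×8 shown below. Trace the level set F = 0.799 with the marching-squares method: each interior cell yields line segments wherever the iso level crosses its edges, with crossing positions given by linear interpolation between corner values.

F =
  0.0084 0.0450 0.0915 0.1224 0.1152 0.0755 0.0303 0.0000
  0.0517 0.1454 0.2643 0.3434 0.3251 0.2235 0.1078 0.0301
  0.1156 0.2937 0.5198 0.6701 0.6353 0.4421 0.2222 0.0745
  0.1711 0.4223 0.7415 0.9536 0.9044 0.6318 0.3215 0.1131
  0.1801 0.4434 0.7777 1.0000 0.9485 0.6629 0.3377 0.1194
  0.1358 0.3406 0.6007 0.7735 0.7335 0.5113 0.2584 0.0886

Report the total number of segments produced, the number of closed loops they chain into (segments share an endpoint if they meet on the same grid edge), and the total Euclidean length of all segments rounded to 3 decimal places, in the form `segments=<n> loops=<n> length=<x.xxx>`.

cell (2,2): code 0100 → (2.455,3.000)–(3.000,2.271)
cell (2,3): code 1100 → (2.608,4.000)–(2.455,3.000)
cell (2,4): code 1000 → (3.000,4.387)–(2.608,4.000)
cell (3,2): code 0110 → (3.000,2.271)–(4.000,2.096)
cell (3,4): code 1001 → (4.000,4.523)–(3.000,4.387)
cell (4,2): code 0010 → (4.000,2.096)–(4.887,3.000)
cell (4,3): code 0011 → (4.887,3.000)–(4.695,4.000)
cell (4,4): code 0001 → (4.695,4.000)–(4.000,4.523)
total: 8 segments, chained into 1 closed loop(s), length Σ = 7.652526

segments=8 loops=1 length=7.653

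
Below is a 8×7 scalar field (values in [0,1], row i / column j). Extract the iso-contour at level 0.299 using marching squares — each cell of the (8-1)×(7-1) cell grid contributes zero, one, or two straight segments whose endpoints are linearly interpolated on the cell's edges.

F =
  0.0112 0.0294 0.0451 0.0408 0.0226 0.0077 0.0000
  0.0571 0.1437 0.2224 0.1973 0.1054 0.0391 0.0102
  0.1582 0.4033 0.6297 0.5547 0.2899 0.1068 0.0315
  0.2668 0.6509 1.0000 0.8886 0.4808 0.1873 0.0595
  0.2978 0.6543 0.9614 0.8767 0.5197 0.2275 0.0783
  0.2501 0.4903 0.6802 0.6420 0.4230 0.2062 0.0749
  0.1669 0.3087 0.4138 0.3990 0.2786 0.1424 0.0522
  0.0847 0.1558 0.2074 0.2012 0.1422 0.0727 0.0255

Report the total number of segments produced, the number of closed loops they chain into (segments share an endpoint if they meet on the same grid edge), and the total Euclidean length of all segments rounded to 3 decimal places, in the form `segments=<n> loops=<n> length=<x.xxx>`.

cell (1,0): code 0100 → (1.598,1.000)–(2.000,0.574)
cell (1,1): code 1100 → (1.188,2.000)–(1.598,1.000)
cell (1,2): code 1100 → (1.285,3.000)–(1.188,2.000)
cell (1,3): code 1000 → (2.000,3.966)–(1.285,3.000)
cell (2,0): code 0110 → (2.000,0.574)–(3.000,0.084)
cell (2,3): code 1101 → (2.048,4.000)–(2.000,3.966)
cell (2,4): code 1000 → (3.000,4.619)–(2.048,4.000)
cell (3,0): code 0110 → (3.000,0.084)–(4.000,0.003)
cell (3,4): code 1001 → (4.000,4.755)–(3.000,4.619)
cell (4,0): code 0110 → (4.000,0.003)–(5.000,0.204)
cell (4,4): code 1001 → (5.000,4.572)–(4.000,4.755)
cell (5,0): code 0110 → (5.000,0.204)–(6.000,0.932)
cell (5,3): code 1011 → (6.000,3.831)–(5.859,4.000)
cell (5,4): code 0001 → (5.859,4.000)–(5.000,4.572)
cell (6,0): code 0010 → (6.000,0.932)–(6.063,1.000)
cell (6,1): code 0011 → (6.063,1.000)–(6.556,2.000)
cell (6,2): code 0011 → (6.556,2.000)–(6.506,3.000)
cell (6,3): code 0001 → (6.506,3.000)–(6.000,3.831)
total: 18 segments, chained into 1 closed loop(s), length Σ = 15.901186

segments=18 loops=1 length=15.901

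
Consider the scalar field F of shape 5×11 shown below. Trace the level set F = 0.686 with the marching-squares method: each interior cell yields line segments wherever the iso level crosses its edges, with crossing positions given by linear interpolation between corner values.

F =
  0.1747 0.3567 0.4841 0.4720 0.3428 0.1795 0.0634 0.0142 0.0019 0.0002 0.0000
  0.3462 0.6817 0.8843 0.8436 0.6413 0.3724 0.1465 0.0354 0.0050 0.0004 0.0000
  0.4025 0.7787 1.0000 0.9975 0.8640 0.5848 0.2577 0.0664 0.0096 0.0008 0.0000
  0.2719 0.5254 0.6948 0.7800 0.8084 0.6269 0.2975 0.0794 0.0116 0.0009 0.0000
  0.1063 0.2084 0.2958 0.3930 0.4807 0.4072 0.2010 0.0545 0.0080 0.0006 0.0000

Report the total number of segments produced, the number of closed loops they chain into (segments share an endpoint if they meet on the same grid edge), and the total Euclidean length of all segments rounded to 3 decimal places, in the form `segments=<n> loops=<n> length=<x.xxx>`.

segments=14 loops=1 length=10.786

cell (0,1): code 0100 → (0.504,2.000)–(1.000,1.021)
cell (0,2): code 1100 → (0.576,3.000)–(0.504,2.000)
cell (0,3): code 1000 → (1.000,3.779)–(0.576,3.000)
cell (1,0): code 0100 → (1.044,1.000)–(2.000,0.754)
cell (1,1): code 1110 → (1.000,1.021)–(1.044,1.000)
cell (1,3): code 1101 → (1.201,4.000)–(1.000,3.779)
cell (1,4): code 1000 → (2.000,4.638)–(1.201,4.000)
cell (2,0): code 0010 → (2.000,0.754)–(2.366,1.000)
cell (2,1): code 0111 → (2.366,1.000)–(3.000,1.948)
cell (2,4): code 1001 → (3.000,4.674)–(2.000,4.638)
cell (3,1): code 0010 → (3.000,1.948)–(3.022,2.000)
cell (3,2): code 0011 → (3.022,2.000)–(3.243,3.000)
cell (3,3): code 0011 → (3.243,3.000)–(3.374,4.000)
cell (3,4): code 0001 → (3.374,4.000)–(3.000,4.674)
total: 14 segments, chained into 1 closed loop(s), length Σ = 10.785923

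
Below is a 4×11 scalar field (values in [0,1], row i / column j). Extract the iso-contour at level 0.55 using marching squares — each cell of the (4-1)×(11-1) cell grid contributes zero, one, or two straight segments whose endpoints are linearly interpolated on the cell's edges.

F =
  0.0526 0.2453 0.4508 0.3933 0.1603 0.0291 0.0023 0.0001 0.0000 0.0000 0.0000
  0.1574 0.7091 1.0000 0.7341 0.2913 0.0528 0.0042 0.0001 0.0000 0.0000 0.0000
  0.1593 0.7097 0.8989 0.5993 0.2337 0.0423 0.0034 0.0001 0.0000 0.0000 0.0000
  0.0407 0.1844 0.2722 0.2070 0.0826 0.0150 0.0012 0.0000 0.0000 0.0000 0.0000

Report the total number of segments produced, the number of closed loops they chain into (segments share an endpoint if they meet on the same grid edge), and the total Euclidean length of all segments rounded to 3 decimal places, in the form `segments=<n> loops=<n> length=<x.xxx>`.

segments=10 loops=1 length=8.039

cell (0,0): code 0100 → (0.657,1.000)–(1.000,0.712)
cell (0,1): code 1100 → (0.181,2.000)–(0.657,1.000)
cell (0,2): code 1100 → (0.460,3.000)–(0.181,2.000)
cell (0,3): code 1000 → (1.000,3.416)–(0.460,3.000)
cell (1,0): code 0110 → (1.000,0.712)–(2.000,0.710)
cell (1,3): code 1001 → (2.000,3.135)–(1.000,3.416)
cell (2,0): code 0010 → (2.000,0.710)–(2.304,1.000)
cell (2,1): code 0011 → (2.304,1.000)–(2.557,2.000)
cell (2,2): code 0011 → (2.557,2.000)–(2.126,3.000)
cell (2,3): code 0001 → (2.126,3.000)–(2.000,3.135)
total: 10 segments, chained into 1 closed loop(s), length Σ = 8.039389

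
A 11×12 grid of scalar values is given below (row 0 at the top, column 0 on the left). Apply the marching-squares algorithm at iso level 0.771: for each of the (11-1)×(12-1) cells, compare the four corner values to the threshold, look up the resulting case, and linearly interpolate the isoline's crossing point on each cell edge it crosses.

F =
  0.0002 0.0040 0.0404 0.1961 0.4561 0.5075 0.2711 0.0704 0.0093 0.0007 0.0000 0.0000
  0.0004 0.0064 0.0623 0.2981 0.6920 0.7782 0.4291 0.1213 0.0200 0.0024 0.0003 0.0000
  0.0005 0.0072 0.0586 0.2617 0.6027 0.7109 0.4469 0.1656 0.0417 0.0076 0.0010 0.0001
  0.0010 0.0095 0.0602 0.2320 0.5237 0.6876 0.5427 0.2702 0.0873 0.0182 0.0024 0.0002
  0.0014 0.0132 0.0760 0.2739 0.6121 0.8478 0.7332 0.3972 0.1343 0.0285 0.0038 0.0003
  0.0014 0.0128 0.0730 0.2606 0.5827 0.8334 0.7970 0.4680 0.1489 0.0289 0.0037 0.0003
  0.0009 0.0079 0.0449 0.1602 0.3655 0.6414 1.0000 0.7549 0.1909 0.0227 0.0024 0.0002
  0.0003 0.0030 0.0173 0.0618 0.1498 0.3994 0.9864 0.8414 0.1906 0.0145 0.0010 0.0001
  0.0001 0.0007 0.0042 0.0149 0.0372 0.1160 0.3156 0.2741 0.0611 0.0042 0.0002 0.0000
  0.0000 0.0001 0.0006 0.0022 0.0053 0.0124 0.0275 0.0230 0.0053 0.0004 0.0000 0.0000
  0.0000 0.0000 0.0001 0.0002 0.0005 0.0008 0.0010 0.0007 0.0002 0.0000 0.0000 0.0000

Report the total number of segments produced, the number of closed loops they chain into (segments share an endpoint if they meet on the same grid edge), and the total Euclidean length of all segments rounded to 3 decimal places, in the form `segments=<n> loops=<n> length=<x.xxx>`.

segments=18 loops=2 length=10.083

cell (0,4): code 0100 → (0.973,5.000)–(1.000,4.916)
cell (0,5): code 1000 → (1.000,5.021)–(0.973,5.000)
cell (1,4): code 0010 → (1.000,4.916)–(1.107,5.000)
cell (1,5): code 0001 → (1.107,5.000)–(1.000,5.021)
cell (3,4): code 0100 → (3.521,5.000)–(4.000,4.674)
cell (3,5): code 1000 → (4.000,5.670)–(3.521,5.000)
cell (4,4): code 0110 → (4.000,4.674)–(5.000,4.751)
cell (4,5): code 1101 → (4.592,6.000)–(4.000,5.670)
cell (4,6): code 1000 → (5.000,6.079)–(4.592,6.000)
cell (5,4): code 0010 → (5.000,4.751)–(5.325,5.000)
cell (5,5): code 0111 → (5.325,5.000)–(6.000,5.361)
cell (5,6): code 1001 → (6.000,6.934)–(5.000,6.079)
cell (6,5): code 0110 → (6.000,5.361)–(7.000,5.633)
cell (6,6): code 1101 → (6.186,7.000)–(6.000,6.934)
cell (6,7): code 1000 → (7.000,7.108)–(6.186,7.000)
cell (7,5): code 0010 → (7.000,5.633)–(7.321,6.000)
cell (7,6): code 0011 → (7.321,6.000)–(7.124,7.000)
cell (7,7): code 0001 → (7.124,7.000)–(7.000,7.108)
total: 18 segments, chained into 2 closed loop(s), length Σ = 10.082799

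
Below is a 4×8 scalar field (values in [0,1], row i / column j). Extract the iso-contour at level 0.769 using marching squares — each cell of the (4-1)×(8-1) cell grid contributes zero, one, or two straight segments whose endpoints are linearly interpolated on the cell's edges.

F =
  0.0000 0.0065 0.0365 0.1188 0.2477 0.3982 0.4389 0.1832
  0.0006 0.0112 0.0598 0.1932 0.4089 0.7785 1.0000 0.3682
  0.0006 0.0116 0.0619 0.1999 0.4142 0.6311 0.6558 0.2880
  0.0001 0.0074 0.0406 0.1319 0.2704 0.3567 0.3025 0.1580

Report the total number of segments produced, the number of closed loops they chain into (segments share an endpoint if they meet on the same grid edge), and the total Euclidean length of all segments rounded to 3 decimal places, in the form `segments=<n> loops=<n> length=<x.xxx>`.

segments=6 loops=1 length=3.662

cell (0,4): code 0100 → (0.975,5.000)–(1.000,4.974)
cell (0,5): code 1100 → (0.588,6.000)–(0.975,5.000)
cell (0,6): code 1000 → (1.000,6.366)–(0.588,6.000)
cell (1,4): code 0010 → (1.000,4.974)–(1.064,5.000)
cell (1,5): code 0011 → (1.064,5.000)–(1.671,6.000)
cell (1,6): code 0001 → (1.671,6.000)–(1.000,6.366)
total: 6 segments, chained into 1 closed loop(s), length Σ = 3.661896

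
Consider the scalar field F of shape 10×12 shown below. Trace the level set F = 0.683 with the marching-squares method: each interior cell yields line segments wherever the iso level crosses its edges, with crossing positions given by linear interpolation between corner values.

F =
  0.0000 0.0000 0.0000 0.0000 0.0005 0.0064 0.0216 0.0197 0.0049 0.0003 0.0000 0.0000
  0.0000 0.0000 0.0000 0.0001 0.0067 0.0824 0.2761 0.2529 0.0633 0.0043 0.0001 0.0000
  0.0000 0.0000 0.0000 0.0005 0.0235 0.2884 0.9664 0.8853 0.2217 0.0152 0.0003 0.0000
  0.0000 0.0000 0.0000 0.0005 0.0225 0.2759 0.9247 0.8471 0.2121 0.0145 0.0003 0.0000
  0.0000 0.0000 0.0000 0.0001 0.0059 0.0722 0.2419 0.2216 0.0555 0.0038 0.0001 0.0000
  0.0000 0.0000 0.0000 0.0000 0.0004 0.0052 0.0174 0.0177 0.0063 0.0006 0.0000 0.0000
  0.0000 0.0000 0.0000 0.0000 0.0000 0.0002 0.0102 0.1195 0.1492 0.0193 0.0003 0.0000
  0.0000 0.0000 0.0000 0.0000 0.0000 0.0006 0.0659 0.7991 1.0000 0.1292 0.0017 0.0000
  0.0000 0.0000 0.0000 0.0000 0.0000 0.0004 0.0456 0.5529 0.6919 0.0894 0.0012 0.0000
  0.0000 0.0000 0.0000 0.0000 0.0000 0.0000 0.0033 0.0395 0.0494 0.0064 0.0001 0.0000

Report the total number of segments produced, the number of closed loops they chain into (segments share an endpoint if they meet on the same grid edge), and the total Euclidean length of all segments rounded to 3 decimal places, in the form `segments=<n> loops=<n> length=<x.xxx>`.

cell (1,5): code 0100 → (1.589,6.000)–(2.000,5.582)
cell (1,6): code 1100 → (1.680,7.000)–(1.589,6.000)
cell (1,7): code 1000 → (2.000,7.305)–(1.680,7.000)
cell (2,5): code 0110 → (2.000,5.582)–(3.000,5.627)
cell (2,7): code 1001 → (3.000,7.258)–(2.000,7.305)
cell (3,5): code 0010 → (3.000,5.627)–(3.354,6.000)
cell (3,6): code 0011 → (3.354,6.000)–(3.262,7.000)
cell (3,7): code 0001 → (3.262,7.000)–(3.000,7.258)
cell (6,6): code 0100 → (6.829,7.000)–(7.000,6.842)
cell (6,7): code 1100 → (6.627,8.000)–(6.829,7.000)
cell (6,8): code 1000 → (7.000,8.364)–(6.627,8.000)
cell (7,6): code 0010 → (7.000,6.842)–(7.472,7.000)
cell (7,7): code 0111 → (7.472,7.000)–(8.000,7.936)
cell (7,8): code 1001 → (8.000,8.015)–(7.000,8.364)
cell (8,7): code 0010 → (8.000,7.936)–(8.014,8.000)
cell (8,8): code 0001 → (8.014,8.000)–(8.000,8.015)
total: 16 segments, chained into 2 closed loop(s), length Σ = 10.411600

segments=16 loops=2 length=10.412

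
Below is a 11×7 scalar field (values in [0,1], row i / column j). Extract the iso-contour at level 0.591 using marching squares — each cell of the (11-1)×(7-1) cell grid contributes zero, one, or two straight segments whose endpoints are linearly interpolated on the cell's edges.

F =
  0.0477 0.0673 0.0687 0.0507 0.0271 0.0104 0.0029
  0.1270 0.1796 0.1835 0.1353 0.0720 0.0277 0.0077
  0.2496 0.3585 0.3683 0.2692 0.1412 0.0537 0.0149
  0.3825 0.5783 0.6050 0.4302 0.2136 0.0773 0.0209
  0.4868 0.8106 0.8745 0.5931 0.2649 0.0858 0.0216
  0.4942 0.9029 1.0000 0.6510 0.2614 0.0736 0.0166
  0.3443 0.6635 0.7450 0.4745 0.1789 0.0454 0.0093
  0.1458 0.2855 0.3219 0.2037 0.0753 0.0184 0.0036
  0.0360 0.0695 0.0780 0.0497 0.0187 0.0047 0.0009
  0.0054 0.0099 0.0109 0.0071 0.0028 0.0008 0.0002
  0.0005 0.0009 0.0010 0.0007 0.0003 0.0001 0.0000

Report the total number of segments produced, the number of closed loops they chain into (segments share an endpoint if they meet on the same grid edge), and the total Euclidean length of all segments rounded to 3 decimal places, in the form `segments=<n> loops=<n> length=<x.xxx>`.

segments=14 loops=1 length=9.931

cell (2,1): code 0100 → (2.941,2.000)–(3.000,1.476)
cell (2,2): code 1000 → (3.000,2.080)–(2.941,2.000)
cell (3,0): code 0100 → (3.055,1.000)–(4.000,0.322)
cell (3,1): code 1110 → (3.000,1.476)–(3.055,1.000)
cell (3,2): code 1101 → (3.987,3.000)–(3.000,2.080)
cell (3,3): code 1000 → (4.000,3.006)–(3.987,3.000)
cell (4,0): code 0110 → (4.000,0.322)–(5.000,0.237)
cell (4,3): code 1001 → (5.000,3.154)–(4.000,3.006)
cell (5,0): code 0110 → (5.000,0.237)–(6.000,0.773)
cell (5,2): code 1011 → (6.000,2.569)–(5.340,3.000)
cell (5,3): code 0001 → (5.340,3.000)–(5.000,3.154)
cell (6,0): code 0010 → (6.000,0.773)–(6.192,1.000)
cell (6,1): code 0011 → (6.192,1.000)–(6.364,2.000)
cell (6,2): code 0001 → (6.364,2.000)–(6.000,2.569)
total: 14 segments, chained into 1 closed loop(s), length Σ = 9.931252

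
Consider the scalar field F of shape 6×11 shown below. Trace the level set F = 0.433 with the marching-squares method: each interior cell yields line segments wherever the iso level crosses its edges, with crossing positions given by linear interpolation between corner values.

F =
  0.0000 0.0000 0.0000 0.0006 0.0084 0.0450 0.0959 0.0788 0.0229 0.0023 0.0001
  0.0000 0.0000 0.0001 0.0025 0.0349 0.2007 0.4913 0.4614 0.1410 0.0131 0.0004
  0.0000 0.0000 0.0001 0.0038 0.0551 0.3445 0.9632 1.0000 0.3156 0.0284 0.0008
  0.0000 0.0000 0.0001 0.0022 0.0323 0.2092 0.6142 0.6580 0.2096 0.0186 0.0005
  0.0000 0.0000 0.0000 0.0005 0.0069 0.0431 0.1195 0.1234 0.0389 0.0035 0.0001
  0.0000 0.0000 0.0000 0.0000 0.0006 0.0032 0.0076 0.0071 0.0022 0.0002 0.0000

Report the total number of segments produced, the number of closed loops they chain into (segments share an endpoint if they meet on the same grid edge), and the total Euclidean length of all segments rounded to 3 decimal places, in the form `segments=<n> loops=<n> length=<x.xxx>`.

segments=10 loops=1 length=8.175

cell (0,5): code 0100 → (0.853,6.000)–(1.000,5.799)
cell (0,6): code 1100 → (0.926,7.000)–(0.853,6.000)
cell (0,7): code 1000 → (1.000,7.089)–(0.926,7.000)
cell (1,5): code 0110 → (1.000,5.799)–(2.000,5.143)
cell (1,7): code 1001 → (2.000,7.828)–(1.000,7.089)
cell (2,5): code 0110 → (2.000,5.143)–(3.000,5.553)
cell (2,7): code 1001 → (3.000,7.502)–(2.000,7.828)
cell (3,5): code 0010 → (3.000,5.553)–(3.366,6.000)
cell (3,6): code 0011 → (3.366,6.000)–(3.421,7.000)
cell (3,7): code 0001 → (3.421,7.000)–(3.000,7.502)
total: 10 segments, chained into 1 closed loop(s), length Σ = 8.174593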